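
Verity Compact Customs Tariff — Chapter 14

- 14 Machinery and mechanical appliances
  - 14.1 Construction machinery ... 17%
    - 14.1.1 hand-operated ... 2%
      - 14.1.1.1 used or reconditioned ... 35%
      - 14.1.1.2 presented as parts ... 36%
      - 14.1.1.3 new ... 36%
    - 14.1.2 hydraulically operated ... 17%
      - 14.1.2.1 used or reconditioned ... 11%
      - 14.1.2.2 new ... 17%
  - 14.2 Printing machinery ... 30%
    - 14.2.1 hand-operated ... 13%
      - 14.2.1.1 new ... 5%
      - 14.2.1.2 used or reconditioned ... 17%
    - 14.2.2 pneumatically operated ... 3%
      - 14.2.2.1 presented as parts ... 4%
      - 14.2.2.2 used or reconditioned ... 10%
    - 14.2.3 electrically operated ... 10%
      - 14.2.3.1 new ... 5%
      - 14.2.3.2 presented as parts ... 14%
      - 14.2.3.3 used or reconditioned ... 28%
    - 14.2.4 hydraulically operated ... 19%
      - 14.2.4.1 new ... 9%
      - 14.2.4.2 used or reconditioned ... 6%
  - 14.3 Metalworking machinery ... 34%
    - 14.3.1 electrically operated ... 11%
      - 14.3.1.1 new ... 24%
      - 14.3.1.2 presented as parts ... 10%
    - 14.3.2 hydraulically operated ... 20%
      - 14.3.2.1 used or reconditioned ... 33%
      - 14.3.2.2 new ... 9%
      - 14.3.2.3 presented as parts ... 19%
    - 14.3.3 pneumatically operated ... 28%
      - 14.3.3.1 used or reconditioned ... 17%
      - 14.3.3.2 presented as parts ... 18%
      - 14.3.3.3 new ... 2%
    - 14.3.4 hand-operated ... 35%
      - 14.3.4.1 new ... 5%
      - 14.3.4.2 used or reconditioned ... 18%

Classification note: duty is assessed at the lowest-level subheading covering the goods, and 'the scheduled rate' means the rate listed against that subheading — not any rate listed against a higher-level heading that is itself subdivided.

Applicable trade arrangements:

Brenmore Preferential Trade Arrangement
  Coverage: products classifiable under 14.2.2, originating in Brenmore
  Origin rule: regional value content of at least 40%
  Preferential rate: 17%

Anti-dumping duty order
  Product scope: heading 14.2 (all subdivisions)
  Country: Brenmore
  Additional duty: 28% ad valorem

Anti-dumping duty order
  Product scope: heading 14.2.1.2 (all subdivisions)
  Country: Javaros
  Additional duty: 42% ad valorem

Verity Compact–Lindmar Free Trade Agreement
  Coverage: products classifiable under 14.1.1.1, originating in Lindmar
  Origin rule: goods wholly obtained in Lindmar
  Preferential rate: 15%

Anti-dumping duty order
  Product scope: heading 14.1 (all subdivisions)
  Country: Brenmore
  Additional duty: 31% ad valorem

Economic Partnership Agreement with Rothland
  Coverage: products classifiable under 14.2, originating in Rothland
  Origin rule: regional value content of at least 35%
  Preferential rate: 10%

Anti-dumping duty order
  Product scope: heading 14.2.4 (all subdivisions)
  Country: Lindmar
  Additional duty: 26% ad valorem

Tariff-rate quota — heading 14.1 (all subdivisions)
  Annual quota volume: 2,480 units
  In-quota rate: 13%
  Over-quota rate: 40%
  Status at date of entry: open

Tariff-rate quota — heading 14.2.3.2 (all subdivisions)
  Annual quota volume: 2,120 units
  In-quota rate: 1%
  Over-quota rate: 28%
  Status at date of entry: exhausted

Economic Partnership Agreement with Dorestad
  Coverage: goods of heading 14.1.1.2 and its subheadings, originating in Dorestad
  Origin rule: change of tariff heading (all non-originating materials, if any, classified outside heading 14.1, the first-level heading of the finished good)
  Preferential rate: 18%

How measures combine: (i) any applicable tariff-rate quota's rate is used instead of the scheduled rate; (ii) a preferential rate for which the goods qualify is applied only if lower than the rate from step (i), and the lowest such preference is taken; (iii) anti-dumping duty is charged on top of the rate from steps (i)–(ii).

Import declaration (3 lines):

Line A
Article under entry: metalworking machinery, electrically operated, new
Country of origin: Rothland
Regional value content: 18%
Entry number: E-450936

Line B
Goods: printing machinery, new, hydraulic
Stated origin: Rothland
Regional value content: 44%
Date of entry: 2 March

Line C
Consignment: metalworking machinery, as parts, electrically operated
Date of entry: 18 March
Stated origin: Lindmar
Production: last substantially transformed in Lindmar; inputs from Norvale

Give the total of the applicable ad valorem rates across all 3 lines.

43%

Line A: metalworking → 14.3; electrically operated → 14.3.1; new → 14.3.1.1. Scheduled 24%. Rothland agreement on 14.2: 14.3.1.1 not covered. → 24%.
Line B: printing → 14.2; hydraulic → 14.2.4; new → 14.2.4.1. Scheduled 9%. Rothland agreement on 14.2: RVC ≥ 35% → 10% available; preference 10% not lower than 9% → no reduction. → 9%.
Line C: metalworking → 14.3; electrically operated → 14.3.1; as parts → 14.3.1.2. Scheduled 10%. Lindmar agreement on 14.1.1.1: 14.3.1.2 not covered. → 10%.
Sum: 24% + 9% + 10% = 43%.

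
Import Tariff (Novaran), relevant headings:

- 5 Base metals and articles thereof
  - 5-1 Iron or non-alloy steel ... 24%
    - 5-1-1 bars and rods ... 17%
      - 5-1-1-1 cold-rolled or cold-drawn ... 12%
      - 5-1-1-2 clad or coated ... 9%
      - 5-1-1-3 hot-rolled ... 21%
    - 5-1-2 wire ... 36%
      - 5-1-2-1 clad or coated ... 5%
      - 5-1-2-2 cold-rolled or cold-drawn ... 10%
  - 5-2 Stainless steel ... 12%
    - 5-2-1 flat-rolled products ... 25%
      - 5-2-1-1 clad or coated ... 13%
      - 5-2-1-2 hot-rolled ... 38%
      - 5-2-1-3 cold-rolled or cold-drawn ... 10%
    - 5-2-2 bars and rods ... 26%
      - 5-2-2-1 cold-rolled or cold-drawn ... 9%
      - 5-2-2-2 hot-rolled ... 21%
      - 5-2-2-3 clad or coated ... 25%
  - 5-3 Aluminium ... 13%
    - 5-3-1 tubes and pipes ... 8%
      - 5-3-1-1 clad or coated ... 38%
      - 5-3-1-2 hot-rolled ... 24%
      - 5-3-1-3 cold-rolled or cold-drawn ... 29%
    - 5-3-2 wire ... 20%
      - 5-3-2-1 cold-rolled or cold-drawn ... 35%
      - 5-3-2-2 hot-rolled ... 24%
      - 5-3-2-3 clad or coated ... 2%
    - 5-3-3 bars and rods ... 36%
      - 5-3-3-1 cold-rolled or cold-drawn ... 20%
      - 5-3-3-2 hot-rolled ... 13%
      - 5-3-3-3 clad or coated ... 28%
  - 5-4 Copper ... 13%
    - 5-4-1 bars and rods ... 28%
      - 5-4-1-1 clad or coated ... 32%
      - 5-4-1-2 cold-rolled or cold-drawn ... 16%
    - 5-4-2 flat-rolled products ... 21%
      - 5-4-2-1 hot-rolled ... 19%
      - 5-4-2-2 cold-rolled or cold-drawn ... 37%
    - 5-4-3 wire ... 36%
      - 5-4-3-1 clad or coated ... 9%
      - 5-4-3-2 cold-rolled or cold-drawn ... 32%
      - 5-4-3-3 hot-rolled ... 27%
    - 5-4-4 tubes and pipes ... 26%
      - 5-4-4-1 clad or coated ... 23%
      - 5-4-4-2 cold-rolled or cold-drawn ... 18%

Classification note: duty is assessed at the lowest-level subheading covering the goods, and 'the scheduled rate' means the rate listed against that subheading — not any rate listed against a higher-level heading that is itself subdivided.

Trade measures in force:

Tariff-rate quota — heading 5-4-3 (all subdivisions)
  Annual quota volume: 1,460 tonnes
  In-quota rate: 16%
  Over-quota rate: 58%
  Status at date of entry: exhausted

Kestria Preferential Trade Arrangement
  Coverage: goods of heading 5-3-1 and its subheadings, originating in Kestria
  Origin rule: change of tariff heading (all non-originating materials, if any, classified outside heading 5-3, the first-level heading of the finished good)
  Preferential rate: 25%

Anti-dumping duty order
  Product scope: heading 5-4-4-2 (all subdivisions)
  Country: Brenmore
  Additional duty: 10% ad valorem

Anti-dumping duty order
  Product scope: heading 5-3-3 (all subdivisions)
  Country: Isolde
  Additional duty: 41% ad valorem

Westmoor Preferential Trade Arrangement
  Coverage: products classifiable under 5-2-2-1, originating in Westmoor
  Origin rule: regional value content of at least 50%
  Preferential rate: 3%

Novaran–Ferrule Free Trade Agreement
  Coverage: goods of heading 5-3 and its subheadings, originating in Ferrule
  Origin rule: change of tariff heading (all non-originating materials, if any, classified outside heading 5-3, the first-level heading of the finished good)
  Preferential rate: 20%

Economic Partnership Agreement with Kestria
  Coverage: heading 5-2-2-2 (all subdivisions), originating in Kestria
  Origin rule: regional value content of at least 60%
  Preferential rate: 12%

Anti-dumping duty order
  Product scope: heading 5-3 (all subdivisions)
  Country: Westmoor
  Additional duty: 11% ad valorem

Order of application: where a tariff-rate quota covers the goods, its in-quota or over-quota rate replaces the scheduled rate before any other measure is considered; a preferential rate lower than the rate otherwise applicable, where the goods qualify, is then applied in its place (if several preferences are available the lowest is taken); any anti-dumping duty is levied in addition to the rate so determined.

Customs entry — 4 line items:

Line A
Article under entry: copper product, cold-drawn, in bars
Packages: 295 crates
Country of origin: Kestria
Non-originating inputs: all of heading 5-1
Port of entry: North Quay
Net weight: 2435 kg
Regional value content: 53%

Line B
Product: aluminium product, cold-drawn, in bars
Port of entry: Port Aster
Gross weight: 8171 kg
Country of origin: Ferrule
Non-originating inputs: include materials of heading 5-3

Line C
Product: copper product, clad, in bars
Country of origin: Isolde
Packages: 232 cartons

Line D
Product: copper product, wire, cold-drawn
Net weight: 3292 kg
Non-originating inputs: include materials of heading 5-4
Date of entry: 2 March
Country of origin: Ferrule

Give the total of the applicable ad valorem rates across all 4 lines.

Line A: copper → 5-4; in bars → 5-4-1; cold-drawn → 5-4-1-2. Scheduled 16%. Kestria agreement on 5-3-1: 5-4-1-2 not covered; Kestria agreement on 5-2-2-2: 5-4-1-2 not covered. → 16%.
Line B: aluminium → 5-3; in bars → 5-3-3; cold-drawn → 5-3-3-1. Scheduled 20%. Ferrule agreement on 5-3: CTH not met. → 20%.
Line C: copper → 5-4; in bars → 5-4-1; clad → 5-4-1-1. Scheduled 32%. No special measure applies. → 32%.
Line D: copper → 5-4; wire → 5-4-3; cold-drawn → 5-4-3-2. Scheduled 32%. quota on 5-4-3 exhausted → over-quota 58%; Ferrule agreement on 5-3: 5-4-3-2 not covered. → 58%.
Sum: 16% + 20% + 32% + 58% = 126%.

126%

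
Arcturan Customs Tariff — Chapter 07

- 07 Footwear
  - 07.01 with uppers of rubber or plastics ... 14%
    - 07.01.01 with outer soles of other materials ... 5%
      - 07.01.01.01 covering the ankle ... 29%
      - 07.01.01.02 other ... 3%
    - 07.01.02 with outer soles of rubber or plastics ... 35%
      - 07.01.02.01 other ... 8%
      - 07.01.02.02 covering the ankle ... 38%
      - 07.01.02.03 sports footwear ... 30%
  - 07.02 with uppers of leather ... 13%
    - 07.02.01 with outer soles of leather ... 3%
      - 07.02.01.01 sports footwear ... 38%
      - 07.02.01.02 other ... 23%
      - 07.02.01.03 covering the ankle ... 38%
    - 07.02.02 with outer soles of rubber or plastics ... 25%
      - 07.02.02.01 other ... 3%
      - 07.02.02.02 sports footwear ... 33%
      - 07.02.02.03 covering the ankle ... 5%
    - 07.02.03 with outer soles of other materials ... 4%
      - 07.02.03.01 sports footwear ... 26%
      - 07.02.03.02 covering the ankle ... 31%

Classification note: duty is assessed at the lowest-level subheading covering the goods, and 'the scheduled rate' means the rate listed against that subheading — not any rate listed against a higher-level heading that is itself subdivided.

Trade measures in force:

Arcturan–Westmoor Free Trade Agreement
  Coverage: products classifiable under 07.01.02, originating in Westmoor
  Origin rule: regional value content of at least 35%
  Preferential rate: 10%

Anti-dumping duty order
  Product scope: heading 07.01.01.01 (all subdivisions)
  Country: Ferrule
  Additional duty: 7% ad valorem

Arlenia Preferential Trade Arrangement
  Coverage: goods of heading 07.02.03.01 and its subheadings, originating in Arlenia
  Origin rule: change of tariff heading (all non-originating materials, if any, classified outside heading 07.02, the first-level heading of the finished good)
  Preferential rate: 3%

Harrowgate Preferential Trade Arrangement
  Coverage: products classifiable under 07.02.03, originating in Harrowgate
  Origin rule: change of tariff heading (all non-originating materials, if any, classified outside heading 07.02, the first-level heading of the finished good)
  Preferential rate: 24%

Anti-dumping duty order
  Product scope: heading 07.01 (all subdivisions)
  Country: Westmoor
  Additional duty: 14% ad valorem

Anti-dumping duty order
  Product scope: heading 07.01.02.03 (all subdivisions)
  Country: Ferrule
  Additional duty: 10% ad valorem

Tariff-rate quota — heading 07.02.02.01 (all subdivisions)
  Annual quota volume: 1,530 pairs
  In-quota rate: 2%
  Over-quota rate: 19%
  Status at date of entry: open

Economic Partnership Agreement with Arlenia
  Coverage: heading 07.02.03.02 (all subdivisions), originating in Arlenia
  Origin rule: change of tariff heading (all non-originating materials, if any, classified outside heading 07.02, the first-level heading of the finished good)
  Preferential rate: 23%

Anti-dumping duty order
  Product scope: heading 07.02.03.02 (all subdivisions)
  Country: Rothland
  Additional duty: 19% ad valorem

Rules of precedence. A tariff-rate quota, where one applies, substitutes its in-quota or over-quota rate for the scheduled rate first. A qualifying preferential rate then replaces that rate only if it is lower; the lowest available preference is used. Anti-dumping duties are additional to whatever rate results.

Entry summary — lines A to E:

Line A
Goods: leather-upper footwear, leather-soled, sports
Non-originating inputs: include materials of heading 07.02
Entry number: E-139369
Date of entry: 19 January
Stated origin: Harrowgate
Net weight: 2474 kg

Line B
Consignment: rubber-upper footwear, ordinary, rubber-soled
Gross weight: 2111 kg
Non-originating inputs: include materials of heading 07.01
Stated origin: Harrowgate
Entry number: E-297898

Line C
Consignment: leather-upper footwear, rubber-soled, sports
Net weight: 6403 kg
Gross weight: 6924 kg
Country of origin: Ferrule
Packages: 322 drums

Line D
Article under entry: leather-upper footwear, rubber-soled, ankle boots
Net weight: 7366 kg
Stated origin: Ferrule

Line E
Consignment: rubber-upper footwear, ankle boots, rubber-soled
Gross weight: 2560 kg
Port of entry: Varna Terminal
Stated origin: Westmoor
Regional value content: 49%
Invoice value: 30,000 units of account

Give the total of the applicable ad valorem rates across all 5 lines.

108%

Line A: leather-upper → 07.02; leather-soled → 07.02.01; sports → 07.02.01.01. Scheduled 38%. Harrowgate agreement on 07.02.03: 07.02.01.01 not covered. → 38%.
Line B: rubber-upper → 07.01; rubber-soled → 07.01.02; ordinary → 07.01.02.01. Scheduled 8%. Harrowgate agreement on 07.02.03: 07.01.02.01 not covered. → 8%.
Line C: leather-upper → 07.02; rubber-soled → 07.02.02; sports → 07.02.02.02. Scheduled 33%. No special measure applies. → 33%.
Line D: leather-upper → 07.02; rubber-soled → 07.02.02; ankle boots → 07.02.02.03. Scheduled 5%. No special measure applies. → 5%.
Line E: rubber-upper → 07.01; rubber-soled → 07.01.02; ankle boots → 07.01.02.02. Scheduled 38%. Westmoor agreement on 07.01.02: RVC ≥ 35% → 10% available; preferential 10%; anti-dumping (Westmoor, 07.01): +14%; total 10% + 14% = 24%. → 24%.
Sum: 38% + 8% + 33% + 5% + 24% = 108%.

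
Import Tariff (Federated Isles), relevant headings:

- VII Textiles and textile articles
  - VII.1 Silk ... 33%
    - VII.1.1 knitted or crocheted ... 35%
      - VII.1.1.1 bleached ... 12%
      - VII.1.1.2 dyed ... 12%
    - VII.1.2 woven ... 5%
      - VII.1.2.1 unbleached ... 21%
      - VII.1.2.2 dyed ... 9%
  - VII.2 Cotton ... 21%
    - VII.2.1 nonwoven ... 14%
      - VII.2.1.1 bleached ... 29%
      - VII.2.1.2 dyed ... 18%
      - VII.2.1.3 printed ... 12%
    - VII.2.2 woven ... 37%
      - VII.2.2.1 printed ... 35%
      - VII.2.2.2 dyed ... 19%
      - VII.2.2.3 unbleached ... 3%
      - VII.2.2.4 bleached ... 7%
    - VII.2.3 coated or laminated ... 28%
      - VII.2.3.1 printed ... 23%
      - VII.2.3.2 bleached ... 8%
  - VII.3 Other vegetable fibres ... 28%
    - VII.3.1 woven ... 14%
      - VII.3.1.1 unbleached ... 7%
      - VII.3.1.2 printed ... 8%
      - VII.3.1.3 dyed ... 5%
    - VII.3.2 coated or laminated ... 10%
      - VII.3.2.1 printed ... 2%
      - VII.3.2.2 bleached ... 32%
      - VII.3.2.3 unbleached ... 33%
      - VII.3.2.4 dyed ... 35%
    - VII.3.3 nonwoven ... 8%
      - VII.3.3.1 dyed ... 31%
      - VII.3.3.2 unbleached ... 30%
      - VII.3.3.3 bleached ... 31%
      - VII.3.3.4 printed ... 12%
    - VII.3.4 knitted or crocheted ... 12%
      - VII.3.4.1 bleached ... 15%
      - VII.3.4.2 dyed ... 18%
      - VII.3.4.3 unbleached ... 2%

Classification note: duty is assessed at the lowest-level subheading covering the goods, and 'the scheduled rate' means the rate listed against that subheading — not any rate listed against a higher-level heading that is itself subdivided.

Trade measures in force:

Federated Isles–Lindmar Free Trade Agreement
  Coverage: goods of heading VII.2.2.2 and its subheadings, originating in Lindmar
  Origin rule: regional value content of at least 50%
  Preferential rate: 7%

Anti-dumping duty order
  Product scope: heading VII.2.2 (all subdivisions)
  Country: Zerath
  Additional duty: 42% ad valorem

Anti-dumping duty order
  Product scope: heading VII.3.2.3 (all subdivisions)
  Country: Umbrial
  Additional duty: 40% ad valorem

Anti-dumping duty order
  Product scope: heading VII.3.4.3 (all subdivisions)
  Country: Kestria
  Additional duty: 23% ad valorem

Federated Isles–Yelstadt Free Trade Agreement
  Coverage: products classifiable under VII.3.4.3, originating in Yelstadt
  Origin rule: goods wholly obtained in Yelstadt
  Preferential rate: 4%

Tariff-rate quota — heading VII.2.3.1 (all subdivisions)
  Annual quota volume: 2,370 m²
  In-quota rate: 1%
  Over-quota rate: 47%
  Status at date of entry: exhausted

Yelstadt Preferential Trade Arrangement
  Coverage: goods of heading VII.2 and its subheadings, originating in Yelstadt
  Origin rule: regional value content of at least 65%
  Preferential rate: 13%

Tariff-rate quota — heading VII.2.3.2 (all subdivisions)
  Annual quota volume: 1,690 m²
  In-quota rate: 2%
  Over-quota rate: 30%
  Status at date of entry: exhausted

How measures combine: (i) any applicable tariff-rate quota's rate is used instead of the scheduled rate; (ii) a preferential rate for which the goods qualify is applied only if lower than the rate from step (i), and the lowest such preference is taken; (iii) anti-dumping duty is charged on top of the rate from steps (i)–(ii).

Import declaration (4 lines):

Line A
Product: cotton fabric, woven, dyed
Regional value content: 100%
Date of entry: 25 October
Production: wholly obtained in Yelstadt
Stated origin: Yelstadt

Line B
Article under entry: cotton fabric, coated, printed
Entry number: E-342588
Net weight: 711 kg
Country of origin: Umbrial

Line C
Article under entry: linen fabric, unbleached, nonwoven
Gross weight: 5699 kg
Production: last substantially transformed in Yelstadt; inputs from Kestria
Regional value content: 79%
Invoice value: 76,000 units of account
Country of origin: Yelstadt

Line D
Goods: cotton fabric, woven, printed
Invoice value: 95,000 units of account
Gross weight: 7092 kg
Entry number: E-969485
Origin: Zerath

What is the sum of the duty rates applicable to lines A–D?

167%

Line A: cotton → VII.2; woven → VII.2.2; dyed → VII.2.2.2. Scheduled 19%. Yelstadt agreement on VII.3.4.3: VII.2.2.2 not covered; Yelstadt agreement on VII.2: RVC ≥ 65% → 13% available; preferential 13%. → 13%.
Line B: cotton → VII.2; coated → VII.2.3; printed → VII.2.3.1. Scheduled 23%. quota on VII.2.3.1 exhausted → over-quota 47%. → 47%.
Line C: linen → VII.3; nonwoven → VII.3.3; unbleached → VII.3.3.2. Scheduled 30%. Yelstadt agreement on VII.3.4.3: VII.3.3.2 not covered; Yelstadt agreement on VII.2: VII.3.3.2 not covered. → 30%.
Line D: cotton → VII.2; woven → VII.2.2; printed → VII.2.2.1. Scheduled 35%. anti-dumping (Zerath, VII.2.2): +42%; total 35% + 42% = 77%. → 77%.
Sum: 13% + 47% + 30% + 77% = 167%.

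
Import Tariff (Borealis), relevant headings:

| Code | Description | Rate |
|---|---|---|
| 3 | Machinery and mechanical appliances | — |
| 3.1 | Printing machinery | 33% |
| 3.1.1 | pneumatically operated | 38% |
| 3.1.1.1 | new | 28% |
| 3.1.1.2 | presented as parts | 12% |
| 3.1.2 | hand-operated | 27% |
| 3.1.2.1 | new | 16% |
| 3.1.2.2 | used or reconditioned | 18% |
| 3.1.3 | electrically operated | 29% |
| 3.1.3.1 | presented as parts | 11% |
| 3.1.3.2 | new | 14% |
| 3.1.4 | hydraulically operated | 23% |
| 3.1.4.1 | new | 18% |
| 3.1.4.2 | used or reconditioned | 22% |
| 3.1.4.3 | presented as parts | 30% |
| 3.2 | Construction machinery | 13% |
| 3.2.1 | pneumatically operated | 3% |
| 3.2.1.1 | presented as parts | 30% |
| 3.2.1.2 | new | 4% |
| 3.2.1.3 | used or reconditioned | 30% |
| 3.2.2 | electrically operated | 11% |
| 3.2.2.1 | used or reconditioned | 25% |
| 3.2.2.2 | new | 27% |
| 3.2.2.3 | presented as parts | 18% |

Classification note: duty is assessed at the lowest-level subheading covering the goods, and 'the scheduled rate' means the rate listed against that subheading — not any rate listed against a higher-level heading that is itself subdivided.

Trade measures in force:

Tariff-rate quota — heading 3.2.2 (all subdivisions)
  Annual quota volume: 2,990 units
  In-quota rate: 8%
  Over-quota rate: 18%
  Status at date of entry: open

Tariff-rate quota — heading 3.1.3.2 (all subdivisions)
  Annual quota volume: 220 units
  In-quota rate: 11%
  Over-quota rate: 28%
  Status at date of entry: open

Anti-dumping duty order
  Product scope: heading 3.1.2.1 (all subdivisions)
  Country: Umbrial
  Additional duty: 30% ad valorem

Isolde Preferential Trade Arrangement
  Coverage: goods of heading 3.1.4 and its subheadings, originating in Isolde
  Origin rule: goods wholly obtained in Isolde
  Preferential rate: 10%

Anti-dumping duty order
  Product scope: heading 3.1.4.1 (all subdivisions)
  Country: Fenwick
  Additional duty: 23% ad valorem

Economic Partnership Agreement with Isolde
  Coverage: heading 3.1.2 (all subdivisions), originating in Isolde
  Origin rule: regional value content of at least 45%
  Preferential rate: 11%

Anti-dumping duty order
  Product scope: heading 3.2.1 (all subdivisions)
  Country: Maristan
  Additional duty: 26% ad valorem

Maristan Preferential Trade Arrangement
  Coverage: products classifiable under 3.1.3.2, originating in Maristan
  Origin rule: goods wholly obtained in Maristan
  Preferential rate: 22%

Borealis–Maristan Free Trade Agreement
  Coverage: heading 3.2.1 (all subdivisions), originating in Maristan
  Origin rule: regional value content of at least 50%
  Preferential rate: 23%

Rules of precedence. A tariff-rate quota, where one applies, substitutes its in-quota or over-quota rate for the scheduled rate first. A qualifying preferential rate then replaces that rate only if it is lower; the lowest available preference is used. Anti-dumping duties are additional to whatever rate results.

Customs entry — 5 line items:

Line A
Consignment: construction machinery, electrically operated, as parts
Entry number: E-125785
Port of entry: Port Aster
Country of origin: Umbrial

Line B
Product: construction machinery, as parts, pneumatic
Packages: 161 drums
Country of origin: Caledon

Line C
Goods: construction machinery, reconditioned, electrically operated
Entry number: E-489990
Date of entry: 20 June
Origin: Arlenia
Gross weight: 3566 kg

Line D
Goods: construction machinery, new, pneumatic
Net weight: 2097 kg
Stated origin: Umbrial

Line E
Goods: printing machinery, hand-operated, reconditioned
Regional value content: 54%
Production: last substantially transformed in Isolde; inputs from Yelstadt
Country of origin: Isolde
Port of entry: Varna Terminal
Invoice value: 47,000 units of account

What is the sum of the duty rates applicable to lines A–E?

Line A: construction → 3.2; electrically operated → 3.2.2; as parts → 3.2.2.3. Scheduled 18%. quota on 3.2.2 open → in-quota 8%. → 8%.
Line B: construction → 3.2; pneumatic → 3.2.1; as parts → 3.2.1.1. Scheduled 30%. No special measure applies. → 30%.
Line C: construction → 3.2; electrically operated → 3.2.2; reconditioned → 3.2.2.1. Scheduled 25%. quota on 3.2.2 open → in-quota 8%. → 8%.
Line D: construction → 3.2; pneumatic → 3.2.1; new → 3.2.1.2. Scheduled 4%. No special measure applies. → 4%.
Line E: printing → 3.1; hand-operated → 3.1.2; reconditioned → 3.1.2.2. Scheduled 18%. Isolde agreement on 3.1.4: 3.1.2.2 not covered; Isolde agreement on 3.1.2: RVC ≥ 45% → 11% available; preferential 11%. → 11%.
Sum: 8% + 30% + 8% + 4% + 11% = 61%.

61%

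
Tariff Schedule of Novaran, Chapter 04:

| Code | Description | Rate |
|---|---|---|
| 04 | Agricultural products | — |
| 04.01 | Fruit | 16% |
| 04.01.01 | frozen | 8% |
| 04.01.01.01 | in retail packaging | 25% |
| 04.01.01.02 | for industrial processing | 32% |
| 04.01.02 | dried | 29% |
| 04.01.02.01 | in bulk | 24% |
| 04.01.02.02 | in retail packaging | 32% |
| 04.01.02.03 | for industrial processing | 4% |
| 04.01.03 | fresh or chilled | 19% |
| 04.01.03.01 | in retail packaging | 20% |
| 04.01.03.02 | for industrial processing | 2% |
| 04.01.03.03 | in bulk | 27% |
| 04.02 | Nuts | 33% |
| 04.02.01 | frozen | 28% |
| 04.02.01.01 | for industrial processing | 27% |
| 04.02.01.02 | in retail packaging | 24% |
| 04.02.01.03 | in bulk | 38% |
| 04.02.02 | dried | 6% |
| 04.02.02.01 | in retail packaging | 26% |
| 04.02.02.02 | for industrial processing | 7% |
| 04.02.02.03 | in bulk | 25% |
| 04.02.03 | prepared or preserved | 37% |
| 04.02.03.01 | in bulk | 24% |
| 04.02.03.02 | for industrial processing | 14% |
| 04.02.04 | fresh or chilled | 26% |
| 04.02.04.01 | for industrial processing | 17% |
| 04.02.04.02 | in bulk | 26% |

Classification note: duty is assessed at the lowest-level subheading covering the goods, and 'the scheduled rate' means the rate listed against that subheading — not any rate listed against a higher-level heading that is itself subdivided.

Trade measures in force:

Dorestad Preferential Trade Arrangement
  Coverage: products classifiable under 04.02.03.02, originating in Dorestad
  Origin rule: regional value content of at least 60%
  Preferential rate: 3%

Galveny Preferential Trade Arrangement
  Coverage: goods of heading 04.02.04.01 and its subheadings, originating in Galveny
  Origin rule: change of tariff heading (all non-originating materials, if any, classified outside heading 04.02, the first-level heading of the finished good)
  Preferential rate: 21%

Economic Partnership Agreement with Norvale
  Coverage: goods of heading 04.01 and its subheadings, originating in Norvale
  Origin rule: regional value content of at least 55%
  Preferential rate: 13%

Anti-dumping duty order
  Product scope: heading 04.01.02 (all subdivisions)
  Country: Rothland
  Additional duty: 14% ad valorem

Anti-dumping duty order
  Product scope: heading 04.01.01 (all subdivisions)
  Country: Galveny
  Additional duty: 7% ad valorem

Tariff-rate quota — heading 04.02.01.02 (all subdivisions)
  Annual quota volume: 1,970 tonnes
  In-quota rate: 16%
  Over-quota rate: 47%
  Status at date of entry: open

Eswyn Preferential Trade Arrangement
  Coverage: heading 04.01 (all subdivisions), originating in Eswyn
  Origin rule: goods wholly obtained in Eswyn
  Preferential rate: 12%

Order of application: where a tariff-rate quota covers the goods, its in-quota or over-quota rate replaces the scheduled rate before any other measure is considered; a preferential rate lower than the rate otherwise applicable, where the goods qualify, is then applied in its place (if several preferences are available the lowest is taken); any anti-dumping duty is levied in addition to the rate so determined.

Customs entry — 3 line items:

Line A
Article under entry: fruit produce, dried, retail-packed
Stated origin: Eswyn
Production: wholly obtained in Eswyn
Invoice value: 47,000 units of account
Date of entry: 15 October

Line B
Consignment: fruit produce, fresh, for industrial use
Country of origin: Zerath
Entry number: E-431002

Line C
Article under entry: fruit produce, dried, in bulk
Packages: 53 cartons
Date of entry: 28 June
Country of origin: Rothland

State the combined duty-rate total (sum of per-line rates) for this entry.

52%

Line A: fruit → 04.01; dried → 04.01.02; retail-packed → 04.01.02.02. Scheduled 32%. Eswyn agreement on 04.01: wholly obtained → 12% available; preferential 12%. → 12%.
Line B: fruit → 04.01; fresh → 04.01.03; for industrial use → 04.01.03.02. Scheduled 2%. No special measure applies. → 2%.
Line C: fruit → 04.01; dried → 04.01.02; in bulk → 04.01.02.01. Scheduled 24%. anti-dumping (Rothland, 04.01.02): +14%; total 24% + 14% = 38%. → 38%.
Sum: 12% + 2% + 38% = 52%.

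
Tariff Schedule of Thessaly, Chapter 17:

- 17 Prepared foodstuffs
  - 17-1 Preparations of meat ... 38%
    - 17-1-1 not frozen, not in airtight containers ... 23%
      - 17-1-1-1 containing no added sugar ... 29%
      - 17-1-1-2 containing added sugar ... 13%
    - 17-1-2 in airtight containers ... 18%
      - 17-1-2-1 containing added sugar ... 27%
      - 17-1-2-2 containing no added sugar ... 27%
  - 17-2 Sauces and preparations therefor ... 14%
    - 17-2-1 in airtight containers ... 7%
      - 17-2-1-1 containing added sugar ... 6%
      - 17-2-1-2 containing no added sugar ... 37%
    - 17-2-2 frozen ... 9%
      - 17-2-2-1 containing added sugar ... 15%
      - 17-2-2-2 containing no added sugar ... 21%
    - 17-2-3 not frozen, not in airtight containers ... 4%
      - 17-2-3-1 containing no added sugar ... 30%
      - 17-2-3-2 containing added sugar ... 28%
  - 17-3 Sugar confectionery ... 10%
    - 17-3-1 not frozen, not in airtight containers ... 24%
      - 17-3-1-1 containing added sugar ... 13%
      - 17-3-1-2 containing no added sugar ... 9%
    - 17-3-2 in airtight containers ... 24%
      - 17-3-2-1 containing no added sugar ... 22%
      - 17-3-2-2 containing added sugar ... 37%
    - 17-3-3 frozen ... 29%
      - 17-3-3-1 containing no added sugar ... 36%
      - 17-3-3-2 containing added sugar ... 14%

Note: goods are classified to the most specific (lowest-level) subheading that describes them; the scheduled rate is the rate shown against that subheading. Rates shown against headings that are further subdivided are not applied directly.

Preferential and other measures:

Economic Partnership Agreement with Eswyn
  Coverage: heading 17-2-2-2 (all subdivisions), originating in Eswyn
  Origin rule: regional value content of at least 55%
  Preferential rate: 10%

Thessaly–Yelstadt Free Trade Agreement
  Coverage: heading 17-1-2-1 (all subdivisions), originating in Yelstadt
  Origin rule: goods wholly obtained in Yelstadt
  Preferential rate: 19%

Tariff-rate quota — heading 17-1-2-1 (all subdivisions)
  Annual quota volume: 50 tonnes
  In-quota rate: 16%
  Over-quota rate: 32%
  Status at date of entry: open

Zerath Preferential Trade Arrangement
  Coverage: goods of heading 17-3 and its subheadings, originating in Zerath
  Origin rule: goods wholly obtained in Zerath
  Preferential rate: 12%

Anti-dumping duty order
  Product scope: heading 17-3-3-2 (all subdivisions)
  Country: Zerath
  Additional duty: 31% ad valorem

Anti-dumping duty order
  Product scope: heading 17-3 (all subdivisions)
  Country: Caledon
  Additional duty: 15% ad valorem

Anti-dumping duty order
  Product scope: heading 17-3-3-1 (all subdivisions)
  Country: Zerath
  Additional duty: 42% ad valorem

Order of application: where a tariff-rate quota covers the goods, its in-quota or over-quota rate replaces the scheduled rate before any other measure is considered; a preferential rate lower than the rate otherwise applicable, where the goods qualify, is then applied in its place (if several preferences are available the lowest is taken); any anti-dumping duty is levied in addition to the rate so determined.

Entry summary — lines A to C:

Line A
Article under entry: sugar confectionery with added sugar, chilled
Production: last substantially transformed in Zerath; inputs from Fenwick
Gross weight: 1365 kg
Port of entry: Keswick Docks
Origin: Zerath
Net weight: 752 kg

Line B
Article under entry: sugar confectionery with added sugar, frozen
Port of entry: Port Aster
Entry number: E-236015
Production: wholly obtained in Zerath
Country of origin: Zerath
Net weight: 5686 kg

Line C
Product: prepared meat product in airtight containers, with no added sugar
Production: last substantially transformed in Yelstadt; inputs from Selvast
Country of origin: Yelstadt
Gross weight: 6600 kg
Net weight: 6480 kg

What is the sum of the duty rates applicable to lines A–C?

83%

Line A: sugar confectionery → 17-3; chilled → 17-3-1; with added sugar → 17-3-1-1. Scheduled 13%. Zerath agreement on 17-3: not wholly obtained. → 13%.
Line B: sugar confectionery → 17-3; frozen → 17-3-3; with added sugar → 17-3-3-2. Scheduled 14%. Zerath agreement on 17-3: wholly obtained → 12% available; preferential 12%; anti-dumping (Zerath, 17-3-3-2): +31%; total 12% + 31% = 43%. → 43%.
Line C: prepared meat product → 17-1; in airtight containers → 17-1-2; with no added sugar → 17-1-2-2. Scheduled 27%. Yelstadt agreement on 17-1-2-1: 17-1-2-2 not covered. → 27%.
Sum: 13% + 43% + 27% = 83%.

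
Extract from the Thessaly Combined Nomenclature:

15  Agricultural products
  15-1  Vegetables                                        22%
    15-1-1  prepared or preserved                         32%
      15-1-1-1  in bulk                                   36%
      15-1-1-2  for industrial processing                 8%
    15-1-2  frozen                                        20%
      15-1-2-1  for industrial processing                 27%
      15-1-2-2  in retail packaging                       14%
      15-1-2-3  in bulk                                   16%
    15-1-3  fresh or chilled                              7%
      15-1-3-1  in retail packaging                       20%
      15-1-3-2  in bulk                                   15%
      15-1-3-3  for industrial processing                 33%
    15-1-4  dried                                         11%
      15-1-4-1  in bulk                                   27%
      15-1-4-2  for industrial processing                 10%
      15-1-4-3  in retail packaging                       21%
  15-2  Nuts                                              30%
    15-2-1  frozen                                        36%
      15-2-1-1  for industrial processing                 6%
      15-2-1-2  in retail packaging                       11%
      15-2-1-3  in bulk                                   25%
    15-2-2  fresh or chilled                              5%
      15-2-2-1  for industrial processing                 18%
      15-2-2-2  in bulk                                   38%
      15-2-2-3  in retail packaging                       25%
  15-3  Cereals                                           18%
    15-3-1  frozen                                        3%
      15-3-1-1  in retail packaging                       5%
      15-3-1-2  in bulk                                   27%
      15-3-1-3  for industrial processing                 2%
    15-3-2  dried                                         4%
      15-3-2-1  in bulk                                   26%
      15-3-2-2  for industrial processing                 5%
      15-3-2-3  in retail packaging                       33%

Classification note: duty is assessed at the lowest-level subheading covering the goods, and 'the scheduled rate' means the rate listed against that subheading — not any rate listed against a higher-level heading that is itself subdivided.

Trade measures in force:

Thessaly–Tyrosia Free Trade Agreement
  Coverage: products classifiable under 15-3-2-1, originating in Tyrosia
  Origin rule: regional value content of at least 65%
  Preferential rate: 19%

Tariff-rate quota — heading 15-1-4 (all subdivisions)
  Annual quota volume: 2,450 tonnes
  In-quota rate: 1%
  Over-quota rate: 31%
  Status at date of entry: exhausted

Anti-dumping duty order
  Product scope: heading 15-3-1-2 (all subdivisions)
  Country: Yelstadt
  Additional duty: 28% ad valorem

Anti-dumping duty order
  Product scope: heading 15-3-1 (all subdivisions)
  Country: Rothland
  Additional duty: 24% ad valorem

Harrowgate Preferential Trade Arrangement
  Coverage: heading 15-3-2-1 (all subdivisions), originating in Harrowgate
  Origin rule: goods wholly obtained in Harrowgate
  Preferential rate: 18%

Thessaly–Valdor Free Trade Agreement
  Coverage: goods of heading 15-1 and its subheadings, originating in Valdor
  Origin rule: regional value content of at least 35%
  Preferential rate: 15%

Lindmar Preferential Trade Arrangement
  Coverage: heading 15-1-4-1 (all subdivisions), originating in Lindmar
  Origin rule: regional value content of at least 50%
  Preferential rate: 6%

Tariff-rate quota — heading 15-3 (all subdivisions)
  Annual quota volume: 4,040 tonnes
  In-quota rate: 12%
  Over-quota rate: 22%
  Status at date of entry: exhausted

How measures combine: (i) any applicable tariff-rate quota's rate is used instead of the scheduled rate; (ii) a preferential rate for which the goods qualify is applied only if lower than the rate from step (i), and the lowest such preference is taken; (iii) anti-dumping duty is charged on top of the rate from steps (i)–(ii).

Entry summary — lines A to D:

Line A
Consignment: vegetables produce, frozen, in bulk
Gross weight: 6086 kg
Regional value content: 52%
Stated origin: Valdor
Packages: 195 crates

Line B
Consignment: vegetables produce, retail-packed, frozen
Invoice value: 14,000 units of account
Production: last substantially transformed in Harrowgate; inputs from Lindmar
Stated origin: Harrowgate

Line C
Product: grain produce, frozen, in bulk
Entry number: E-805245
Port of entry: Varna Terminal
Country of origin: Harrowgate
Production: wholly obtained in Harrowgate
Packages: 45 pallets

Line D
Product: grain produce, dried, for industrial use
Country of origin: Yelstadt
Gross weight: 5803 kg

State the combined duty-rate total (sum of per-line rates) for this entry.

73%

Line A: vegetables → 15-1; frozen → 15-1-2; in bulk → 15-1-2-3. Scheduled 16%. Valdor agreement on 15-1: RVC ≥ 35% → 15% available; preferential 15%. → 15%.
Line B: vegetables → 15-1; frozen → 15-1-2; retail-packed → 15-1-2-2. Scheduled 14%. Harrowgate agreement on 15-3-2-1: 15-1-2-2 not covered. → 14%.
Line C: grain → 15-3; frozen → 15-3-1; in bulk → 15-3-1-2. Scheduled 27%. quota on 15-3 exhausted → over-quota 22%; Harrowgate agreement on 15-3-2-1: 15-3-1-2 not covered. → 22%.
Line D: grain → 15-3; dried → 15-3-2; for industrial use → 15-3-2-2. Scheduled 5%. quota on 15-3 exhausted → over-quota 22%. → 22%.
Sum: 15% + 14% + 22% + 22% = 73%.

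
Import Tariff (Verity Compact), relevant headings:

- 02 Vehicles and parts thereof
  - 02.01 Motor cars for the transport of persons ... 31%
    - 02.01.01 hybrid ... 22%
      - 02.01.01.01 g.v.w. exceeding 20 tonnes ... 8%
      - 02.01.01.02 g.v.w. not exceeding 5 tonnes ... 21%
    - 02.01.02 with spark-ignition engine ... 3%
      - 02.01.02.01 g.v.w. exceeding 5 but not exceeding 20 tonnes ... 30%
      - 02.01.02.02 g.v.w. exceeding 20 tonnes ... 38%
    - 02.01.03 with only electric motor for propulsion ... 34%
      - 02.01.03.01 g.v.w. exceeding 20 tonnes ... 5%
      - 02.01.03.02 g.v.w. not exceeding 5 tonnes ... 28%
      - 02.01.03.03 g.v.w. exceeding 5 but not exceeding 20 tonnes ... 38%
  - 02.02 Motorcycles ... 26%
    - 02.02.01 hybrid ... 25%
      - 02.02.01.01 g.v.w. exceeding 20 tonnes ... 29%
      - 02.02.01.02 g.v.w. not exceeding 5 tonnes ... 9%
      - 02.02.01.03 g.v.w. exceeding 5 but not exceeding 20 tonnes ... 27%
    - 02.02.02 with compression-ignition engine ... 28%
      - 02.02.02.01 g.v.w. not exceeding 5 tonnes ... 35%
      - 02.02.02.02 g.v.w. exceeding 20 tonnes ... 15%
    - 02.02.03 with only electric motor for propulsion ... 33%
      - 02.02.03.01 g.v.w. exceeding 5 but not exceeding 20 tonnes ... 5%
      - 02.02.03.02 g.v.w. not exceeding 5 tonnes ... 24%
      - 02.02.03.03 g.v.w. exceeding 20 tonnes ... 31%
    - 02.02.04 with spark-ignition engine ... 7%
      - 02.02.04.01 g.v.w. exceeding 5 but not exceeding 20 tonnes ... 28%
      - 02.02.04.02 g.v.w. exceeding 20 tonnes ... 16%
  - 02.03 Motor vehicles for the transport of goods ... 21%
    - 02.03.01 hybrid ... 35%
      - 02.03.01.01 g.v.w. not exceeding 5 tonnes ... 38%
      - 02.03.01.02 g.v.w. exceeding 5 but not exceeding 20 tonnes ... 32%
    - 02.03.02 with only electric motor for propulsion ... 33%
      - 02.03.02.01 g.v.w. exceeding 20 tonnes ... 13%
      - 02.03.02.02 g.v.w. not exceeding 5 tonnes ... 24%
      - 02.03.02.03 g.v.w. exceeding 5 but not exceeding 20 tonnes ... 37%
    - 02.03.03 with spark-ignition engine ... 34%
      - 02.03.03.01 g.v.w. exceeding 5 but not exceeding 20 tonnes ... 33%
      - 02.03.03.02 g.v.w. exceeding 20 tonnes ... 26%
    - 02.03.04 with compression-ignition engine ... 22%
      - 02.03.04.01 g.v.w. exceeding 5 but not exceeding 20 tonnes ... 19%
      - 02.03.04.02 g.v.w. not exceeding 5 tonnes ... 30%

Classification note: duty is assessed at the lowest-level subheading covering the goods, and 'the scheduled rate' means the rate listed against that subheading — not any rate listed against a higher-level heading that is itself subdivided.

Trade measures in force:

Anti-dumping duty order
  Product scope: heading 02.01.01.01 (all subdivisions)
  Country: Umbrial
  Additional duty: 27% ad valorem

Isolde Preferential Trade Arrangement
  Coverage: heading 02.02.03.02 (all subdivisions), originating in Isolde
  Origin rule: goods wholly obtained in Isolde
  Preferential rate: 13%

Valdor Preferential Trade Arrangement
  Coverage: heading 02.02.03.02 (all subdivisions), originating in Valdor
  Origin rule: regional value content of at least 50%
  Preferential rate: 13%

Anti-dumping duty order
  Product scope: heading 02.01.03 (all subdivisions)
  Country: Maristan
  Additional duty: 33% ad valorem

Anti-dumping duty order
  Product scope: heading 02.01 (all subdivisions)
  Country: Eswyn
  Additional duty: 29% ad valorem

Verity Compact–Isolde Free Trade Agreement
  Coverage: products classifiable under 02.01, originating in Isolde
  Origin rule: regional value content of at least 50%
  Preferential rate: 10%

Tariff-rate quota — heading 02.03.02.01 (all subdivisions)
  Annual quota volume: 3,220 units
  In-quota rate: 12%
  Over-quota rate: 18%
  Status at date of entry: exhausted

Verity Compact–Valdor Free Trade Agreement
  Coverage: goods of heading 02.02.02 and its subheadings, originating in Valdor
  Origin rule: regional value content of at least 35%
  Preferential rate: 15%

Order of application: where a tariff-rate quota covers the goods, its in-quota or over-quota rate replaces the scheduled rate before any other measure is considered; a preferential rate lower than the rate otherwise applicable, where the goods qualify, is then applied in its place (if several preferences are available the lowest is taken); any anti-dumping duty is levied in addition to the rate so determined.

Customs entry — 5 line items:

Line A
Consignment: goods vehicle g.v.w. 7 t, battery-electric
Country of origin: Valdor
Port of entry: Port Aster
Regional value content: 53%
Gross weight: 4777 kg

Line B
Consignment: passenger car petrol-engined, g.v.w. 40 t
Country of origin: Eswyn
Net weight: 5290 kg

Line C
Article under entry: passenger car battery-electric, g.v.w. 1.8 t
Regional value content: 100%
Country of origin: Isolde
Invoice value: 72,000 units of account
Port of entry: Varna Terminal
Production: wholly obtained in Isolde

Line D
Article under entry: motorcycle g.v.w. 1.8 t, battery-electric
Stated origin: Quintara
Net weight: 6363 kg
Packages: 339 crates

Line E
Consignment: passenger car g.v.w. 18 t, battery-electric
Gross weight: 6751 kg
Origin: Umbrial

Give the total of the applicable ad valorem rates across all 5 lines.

Line A: goods vehicle → 02.03; battery-electric → 02.03.02; g.v.w. 7 t → 02.03.02.03. Scheduled 37%. Valdor agreement on 02.02.03.02: 02.03.02.03 not covered; Valdor agreement on 02.02.02: 02.03.02.03 not covered. → 37%.
Line B: passenger car → 02.01; petrol-engined → 02.01.02; g.v.w. 40 t → 02.01.02.02. Scheduled 38%. anti-dumping (Eswyn, 02.01): +29%; total 38% + 29% = 67%. → 67%.
Line C: passenger car → 02.01; battery-electric → 02.01.03; g.v.w. 1.8 t → 02.01.03.02. Scheduled 28%. Isolde agreement on 02.02.03.02: 02.01.03.02 not covered; Isolde agreement on 02.01: RVC ≥ 50% → 10% available; preferential 10%. → 10%.
Line D: motorcycle → 02.02; battery-electric → 02.02.03; g.v.w. 1.8 t → 02.02.03.02. Scheduled 24%. No special measure applies. → 24%.
Line E: passenger car → 02.01; battery-electric → 02.01.03; g.v.w. 18 t → 02.01.03.03. Scheduled 38%. No special measure applies. → 38%.
Sum: 37% + 67% + 10% + 24% + 38% = 176%.

176%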